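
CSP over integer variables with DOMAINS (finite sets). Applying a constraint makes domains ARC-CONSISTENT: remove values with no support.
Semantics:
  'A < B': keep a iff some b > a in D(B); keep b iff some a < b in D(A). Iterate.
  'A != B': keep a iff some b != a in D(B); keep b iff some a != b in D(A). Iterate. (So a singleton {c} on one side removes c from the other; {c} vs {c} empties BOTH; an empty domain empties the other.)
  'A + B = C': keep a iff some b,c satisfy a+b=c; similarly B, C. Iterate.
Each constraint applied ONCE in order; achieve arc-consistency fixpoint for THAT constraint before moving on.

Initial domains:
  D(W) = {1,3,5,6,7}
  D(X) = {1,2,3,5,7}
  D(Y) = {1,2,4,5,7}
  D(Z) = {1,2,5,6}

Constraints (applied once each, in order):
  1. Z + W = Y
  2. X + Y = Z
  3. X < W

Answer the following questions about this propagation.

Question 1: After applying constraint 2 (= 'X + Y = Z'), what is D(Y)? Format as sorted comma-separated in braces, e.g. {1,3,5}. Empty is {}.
Constraint 1 (Z + W = Y) on D(Z)={1,2,5,6} D(W)={1,3,5,6,7} D(Y)={1,2,4,5,7}: Z {1,2,5,6}->{1,2,6}; W {1,3,5,6,7}->{1,3,5,6}; Y {1,2,4,5,7}->{2,4,5,7}
Constraint 2 (X + Y = Z) on D(X)={1,2,3,5,7} D(Y)={2,4,5,7} D(Z)={1,2,6}: X {1,2,3,5,7}->{1,2}; Y {2,4,5,7}->{4,5}; Z {1,2,6}->{6}
So after constraint 2: D(Y) = {4,5}

Answer: {4,5}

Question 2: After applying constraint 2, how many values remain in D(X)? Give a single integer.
Answer: 2

Derivation:
Constraint 1 (Z + W = Y) on D(Z)={1,2,5,6} D(W)={1,3,5,6,7} D(Y)={1,2,4,5,7}: Z {1,2,5,6}->{1,2,6}; W {1,3,5,6,7}->{1,3,5,6}; Y {1,2,4,5,7}->{2,4,5,7}
Constraint 2 (X + Y = Z) on D(X)={1,2,3,5,7} D(Y)={2,4,5,7} D(Z)={1,2,6}: X {1,2,3,5,7}->{1,2}; Y {2,4,5,7}->{4,5}; Z {1,2,6}->{6}
So after constraint 2: D(X)={1,2}, size = 2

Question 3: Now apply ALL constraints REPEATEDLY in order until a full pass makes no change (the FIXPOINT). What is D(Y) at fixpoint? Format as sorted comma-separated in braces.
Answer: {}

Derivation:
pass 0 (initial): D(Y)={1,2,4,5,7}
pass 1: W {1,3,5,6,7}->{3,5,6}; X {1,2,3,5,7}->{1,2}; Y {1,2,4,5,7}->{4,5}; Z {1,2,5,6}->{6}
pass 2: W {3,5,6}->{}; X {1,2}->{}; Y {4,5}->{}; Z {6}->{}
pass 3: no change
Fixpoint after 3 passes: D(Y) = {}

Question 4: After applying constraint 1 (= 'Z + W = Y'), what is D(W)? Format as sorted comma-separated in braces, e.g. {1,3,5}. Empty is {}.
Answer: {1,3,5,6}

Derivation:
Constraint 1 (Z + W = Y) on D(Z)={1,2,5,6} D(W)={1,3,5,6,7} D(Y)={1,2,4,5,7}: Z {1,2,5,6}->{1,2,6}; W {1,3,5,6,7}->{1,3,5,6}; Y {1,2,4,5,7}->{2,4,5,7}
So after constraint 1: D(W) = {1,3,5,6}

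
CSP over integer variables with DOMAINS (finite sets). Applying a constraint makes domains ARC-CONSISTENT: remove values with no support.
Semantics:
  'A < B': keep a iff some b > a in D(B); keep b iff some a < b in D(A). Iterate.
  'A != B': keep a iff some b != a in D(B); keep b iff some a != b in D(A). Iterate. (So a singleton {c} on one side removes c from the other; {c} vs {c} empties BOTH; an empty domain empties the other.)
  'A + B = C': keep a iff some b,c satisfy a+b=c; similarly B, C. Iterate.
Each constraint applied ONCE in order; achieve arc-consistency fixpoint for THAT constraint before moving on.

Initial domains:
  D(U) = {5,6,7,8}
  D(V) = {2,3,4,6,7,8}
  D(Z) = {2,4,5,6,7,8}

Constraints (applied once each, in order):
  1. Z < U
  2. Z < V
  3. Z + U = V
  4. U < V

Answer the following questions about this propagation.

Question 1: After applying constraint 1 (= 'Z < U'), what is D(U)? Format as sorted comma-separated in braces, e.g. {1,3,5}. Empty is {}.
Constraint 1 (Z < U) on D(Z)={2,4,5,6,7,8} D(U)={5,6,7,8}: Z {2,4,5,6,7,8}->{2,4,5,6,7}
So after constraint 1: D(U) = {5,6,7,8}

Answer: {5,6,7,8}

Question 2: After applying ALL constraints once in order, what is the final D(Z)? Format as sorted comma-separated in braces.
Answer: {2}

Derivation:
Constraint 1 (Z < U) on D(Z)={2,4,5,6,7,8} D(U)={5,6,7,8}: Z {2,4,5,6,7,8}->{2,4,5,6,7}
Constraint 2 (Z < V) on D(Z)={2,4,5,6,7} D(V)={2,3,4,6,7,8}: V {2,3,4,6,7,8}->{3,4,6,7,8}
Constraint 3 (Z + U = V) on D(Z)={2,4,5,6,7} D(U)={5,6,7,8} D(V)={3,4,6,7,8}: Z {2,4,5,6,7}->{2}; U {5,6,7,8}->{5,6}; V {3,4,6,7,8}->{7,8}
Constraint 4 (U < V) on D(U)={5,6} D(V)={7,8}: no change
So after all 4 constraints: D(Z) = {2}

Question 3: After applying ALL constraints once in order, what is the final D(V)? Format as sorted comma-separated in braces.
Constraint 1 (Z < U) on D(Z)={2,4,5,6,7,8} D(U)={5,6,7,8}: Z {2,4,5,6,7,8}->{2,4,5,6,7}
Constraint 2 (Z < V) on D(Z)={2,4,5,6,7} D(V)={2,3,4,6,7,8}: V {2,3,4,6,7,8}->{3,4,6,7,8}
Constraint 3 (Z + U = V) on D(Z)={2,4,5,6,7} D(U)={5,6,7,8} D(V)={3,4,6,7,8}: Z {2,4,5,6,7}->{2}; U {5,6,7,8}->{5,6}; V {3,4,6,7,8}->{7,8}
Constraint 4 (U < V) on D(U)={5,6} D(V)={7,8}: no change
So after all 4 constraints: D(V) = {7,8}

Answer: {7,8}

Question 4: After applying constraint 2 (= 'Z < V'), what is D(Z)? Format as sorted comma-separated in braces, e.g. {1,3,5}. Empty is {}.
Answer: {2,4,5,6,7}

Derivation:
Constraint 1 (Z < U) on D(Z)={2,4,5,6,7,8} D(U)={5,6,7,8}: Z {2,4,5,6,7,8}->{2,4,5,6,7}
Constraint 2 (Z < V) on D(Z)={2,4,5,6,7} D(V)={2,3,4,6,7,8}: V {2,3,4,6,7,8}->{3,4,6,7,8}
So after constraint 2: D(Z) = {2,4,5,6,7}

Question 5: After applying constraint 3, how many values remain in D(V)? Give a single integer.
Constraint 1 (Z < U) on D(Z)={2,4,5,6,7,8} D(U)={5,6,7,8}: Z {2,4,5,6,7,8}->{2,4,5,6,7}
Constraint 2 (Z < V) on D(Z)={2,4,5,6,7} D(V)={2,3,4,6,7,8}: V {2,3,4,6,7,8}->{3,4,6,7,8}
Constraint 3 (Z + U = V) on D(Z)={2,4,5,6,7} D(U)={5,6,7,8} D(V)={3,4,6,7,8}: Z {2,4,5,6,7}->{2}; U {5,6,7,8}->{5,6}; V {3,4,6,7,8}->{7,8}
So after constraint 3: D(V)={7,8}, size = 2

Answer: 2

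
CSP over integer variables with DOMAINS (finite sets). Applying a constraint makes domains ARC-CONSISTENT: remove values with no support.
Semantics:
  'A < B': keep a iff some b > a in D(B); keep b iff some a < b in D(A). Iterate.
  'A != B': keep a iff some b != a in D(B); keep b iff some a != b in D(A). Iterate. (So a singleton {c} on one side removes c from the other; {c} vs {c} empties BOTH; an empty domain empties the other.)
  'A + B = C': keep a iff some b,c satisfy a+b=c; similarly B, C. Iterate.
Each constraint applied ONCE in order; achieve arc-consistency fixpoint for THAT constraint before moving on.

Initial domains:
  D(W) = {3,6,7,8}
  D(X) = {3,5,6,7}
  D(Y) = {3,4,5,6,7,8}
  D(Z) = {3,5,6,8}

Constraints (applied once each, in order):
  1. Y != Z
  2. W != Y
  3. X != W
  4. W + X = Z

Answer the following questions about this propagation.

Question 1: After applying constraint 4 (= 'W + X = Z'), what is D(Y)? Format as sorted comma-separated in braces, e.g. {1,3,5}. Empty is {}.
Answer: {3,4,5,6,7,8}

Derivation:
Constraint 1 (Y != Z) on D(Y)={3,4,5,6,7,8} D(Z)={3,5,6,8}: no change
Constraint 2 (W != Y) on D(W)={3,6,7,8} D(Y)={3,4,5,6,7,8}: no change
Constraint 3 (X != W) on D(X)={3,5,6,7} D(W)={3,6,7,8}: no change
Constraint 4 (W + X = Z) on D(W)={3,6,7,8} D(X)={3,5,6,7} D(Z)={3,5,6,8}: W {3,6,7,8}->{3}; X {3,5,6,7}->{3,5}; Z {3,5,6,8}->{6,8}
So after constraint 4: D(Y) = {3,4,5,6,7,8}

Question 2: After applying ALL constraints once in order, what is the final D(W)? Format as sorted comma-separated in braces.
Constraint 1 (Y != Z) on D(Y)={3,4,5,6,7,8} D(Z)={3,5,6,8}: no change
Constraint 2 (W != Y) on D(W)={3,6,7,8} D(Y)={3,4,5,6,7,8}: no change
Constraint 3 (X != W) on D(X)={3,5,6,7} D(W)={3,6,7,8}: no change
Constraint 4 (W + X = Z) on D(W)={3,6,7,8} D(X)={3,5,6,7} D(Z)={3,5,6,8}: W {3,6,7,8}->{3}; X {3,5,6,7}->{3,5}; Z {3,5,6,8}->{6,8}
So after all 4 constraints: D(W) = {3}

Answer: {3}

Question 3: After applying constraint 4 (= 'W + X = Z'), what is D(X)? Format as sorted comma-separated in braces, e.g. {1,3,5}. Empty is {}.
Constraint 1 (Y != Z) on D(Y)={3,4,5,6,7,8} D(Z)={3,5,6,8}: no change
Constraint 2 (W != Y) on D(W)={3,6,7,8} D(Y)={3,4,5,6,7,8}: no change
Constraint 3 (X != W) on D(X)={3,5,6,7} D(W)={3,6,7,8}: no change
Constraint 4 (W + X = Z) on D(W)={3,6,7,8} D(X)={3,5,6,7} D(Z)={3,5,6,8}: W {3,6,7,8}->{3}; X {3,5,6,7}->{3,5}; Z {3,5,6,8}->{6,8}
So after constraint 4: D(X) = {3,5}

Answer: {3,5}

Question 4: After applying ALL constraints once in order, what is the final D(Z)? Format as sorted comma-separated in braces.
Constraint 1 (Y != Z) on D(Y)={3,4,5,6,7,8} D(Z)={3,5,6,8}: no change
Constraint 2 (W != Y) on D(W)={3,6,7,8} D(Y)={3,4,5,6,7,8}: no change
Constraint 3 (X != W) on D(X)={3,5,6,7} D(W)={3,6,7,8}: no change
Constraint 4 (W + X = Z) on D(W)={3,6,7,8} D(X)={3,5,6,7} D(Z)={3,5,6,8}: W {3,6,7,8}->{3}; X {3,5,6,7}->{3,5}; Z {3,5,6,8}->{6,8}
So after all 4 constraints: D(Z) = {6,8}

Answer: {6,8}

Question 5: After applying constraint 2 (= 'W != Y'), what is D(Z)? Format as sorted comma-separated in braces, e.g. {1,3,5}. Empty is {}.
Answer: {3,5,6,8}

Derivation:
Constraint 1 (Y != Z) on D(Y)={3,4,5,6,7,8} D(Z)={3,5,6,8}: no change
Constraint 2 (W != Y) on D(W)={3,6,7,8} D(Y)={3,4,5,6,7,8}: no change
So after constraint 2: D(Z) = {3,5,6,8}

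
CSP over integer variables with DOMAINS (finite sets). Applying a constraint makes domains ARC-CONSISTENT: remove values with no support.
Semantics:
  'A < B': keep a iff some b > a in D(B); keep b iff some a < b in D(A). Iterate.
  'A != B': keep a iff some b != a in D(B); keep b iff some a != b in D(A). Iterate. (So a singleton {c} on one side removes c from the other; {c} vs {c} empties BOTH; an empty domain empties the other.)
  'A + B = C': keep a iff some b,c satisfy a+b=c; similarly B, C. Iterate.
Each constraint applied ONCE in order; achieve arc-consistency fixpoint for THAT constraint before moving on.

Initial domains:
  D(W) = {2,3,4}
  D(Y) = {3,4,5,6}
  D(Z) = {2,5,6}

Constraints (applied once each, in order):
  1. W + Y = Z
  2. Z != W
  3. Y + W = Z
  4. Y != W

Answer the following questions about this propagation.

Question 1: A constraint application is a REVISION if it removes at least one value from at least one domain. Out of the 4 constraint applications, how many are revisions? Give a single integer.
Answer: 1

Derivation:
Constraint 1 (W + Y = Z) on D(W)={2,3,4} D(Y)={3,4,5,6} D(Z)={2,5,6}: W {2,3,4}->{2,3}; Y {3,4,5,6}->{3,4}; Z {2,5,6}->{5,6} => REVISION
Constraint 2 (Z != W) on D(Z)={5,6} D(W)={2,3}: no change => not a revision
Constraint 3 (Y + W = Z) on D(Y)={3,4} D(W)={2,3} D(Z)={5,6}: no change => not a revision
Constraint 4 (Y != W) on D(Y)={3,4} D(W)={2,3}: no change => not a revision
Total revisions = 1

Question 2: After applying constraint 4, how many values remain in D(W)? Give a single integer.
Constraint 1 (W + Y = Z) on D(W)={2,3,4} D(Y)={3,4,5,6} D(Z)={2,5,6}: W {2,3,4}->{2,3}; Y {3,4,5,6}->{3,4}; Z {2,5,6}->{5,6}
Constraint 2 (Z != W) on D(Z)={5,6} D(W)={2,3}: no change
Constraint 3 (Y + W = Z) on D(Y)={3,4} D(W)={2,3} D(Z)={5,6}: no change
Constraint 4 (Y != W) on D(Y)={3,4} D(W)={2,3}: no change
So after constraint 4: D(W)={2,3}, size = 2

Answer: 2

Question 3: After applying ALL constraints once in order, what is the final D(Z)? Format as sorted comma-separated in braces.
Constraint 1 (W + Y = Z) on D(W)={2,3,4} D(Y)={3,4,5,6} D(Z)={2,5,6}: W {2,3,4}->{2,3}; Y {3,4,5,6}->{3,4}; Z {2,5,6}->{5,6}
Constraint 2 (Z != W) on D(Z)={5,6} D(W)={2,3}: no change
Constraint 3 (Y + W = Z) on D(Y)={3,4} D(W)={2,3} D(Z)={5,6}: no change
Constraint 4 (Y != W) on D(Y)={3,4} D(W)={2,3}: no change
So after all 4 constraints: D(Z) = {5,6}

Answer: {5,6}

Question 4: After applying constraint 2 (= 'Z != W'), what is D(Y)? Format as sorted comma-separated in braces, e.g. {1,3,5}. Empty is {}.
Constraint 1 (W + Y = Z) on D(W)={2,3,4} D(Y)={3,4,5,6} D(Z)={2,5,6}: W {2,3,4}->{2,3}; Y {3,4,5,6}->{3,4}; Z {2,5,6}->{5,6}
Constraint 2 (Z != W) on D(Z)={5,6} D(W)={2,3}: no change
So after constraint 2: D(Y) = {3,4}

Answer: {3,4}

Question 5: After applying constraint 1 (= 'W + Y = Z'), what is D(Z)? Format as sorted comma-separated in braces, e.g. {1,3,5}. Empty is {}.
Constraint 1 (W + Y = Z) on D(W)={2,3,4} D(Y)={3,4,5,6} D(Z)={2,5,6}: W {2,3,4}->{2,3}; Y {3,4,5,6}->{3,4}; Z {2,5,6}->{5,6}
So after constraint 1: D(Z) = {5,6}

Answer: {5,6}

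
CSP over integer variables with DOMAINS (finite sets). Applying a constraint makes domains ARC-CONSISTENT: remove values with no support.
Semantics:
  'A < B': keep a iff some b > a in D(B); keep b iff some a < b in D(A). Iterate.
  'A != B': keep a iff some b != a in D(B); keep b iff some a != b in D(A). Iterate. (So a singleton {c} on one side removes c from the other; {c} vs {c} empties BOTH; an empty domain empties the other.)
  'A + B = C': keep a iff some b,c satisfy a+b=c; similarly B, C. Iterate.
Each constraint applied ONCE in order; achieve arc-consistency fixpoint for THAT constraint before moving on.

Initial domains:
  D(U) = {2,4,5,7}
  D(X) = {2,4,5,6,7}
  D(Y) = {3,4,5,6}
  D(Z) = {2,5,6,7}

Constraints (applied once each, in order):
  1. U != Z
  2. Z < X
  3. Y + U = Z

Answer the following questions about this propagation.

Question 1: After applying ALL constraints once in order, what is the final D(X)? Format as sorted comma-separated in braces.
Constraint 1 (U != Z) on D(U)={2,4,5,7} D(Z)={2,5,6,7}: no change
Constraint 2 (Z < X) on D(Z)={2,5,6,7} D(X)={2,4,5,6,7}: Z {2,5,6,7}->{2,5,6}; X {2,4,5,6,7}->{4,5,6,7}
Constraint 3 (Y + U = Z) on D(Y)={3,4,5,6} D(U)={2,4,5,7} D(Z)={2,5,6}: Y {3,4,5,6}->{3,4}; U {2,4,5,7}->{2}; Z {2,5,6}->{5,6}
So after all 3 constraints: D(X) = {4,5,6,7}

Answer: {4,5,6,7}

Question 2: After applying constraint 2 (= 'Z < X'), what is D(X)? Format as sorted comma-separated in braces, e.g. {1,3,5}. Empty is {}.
Constraint 1 (U != Z) on D(U)={2,4,5,7} D(Z)={2,5,6,7}: no change
Constraint 2 (Z < X) on D(Z)={2,5,6,7} D(X)={2,4,5,6,7}: Z {2,5,6,7}->{2,5,6}; X {2,4,5,6,7}->{4,5,6,7}
So after constraint 2: D(X) = {4,5,6,7}

Answer: {4,5,6,7}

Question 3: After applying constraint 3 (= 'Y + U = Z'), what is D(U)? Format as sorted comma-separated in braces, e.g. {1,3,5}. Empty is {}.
Constraint 1 (U != Z) on D(U)={2,4,5,7} D(Z)={2,5,6,7}: no change
Constraint 2 (Z < X) on D(Z)={2,5,6,7} D(X)={2,4,5,6,7}: Z {2,5,6,7}->{2,5,6}; X {2,4,5,6,7}->{4,5,6,7}
Constraint 3 (Y + U = Z) on D(Y)={3,4,5,6} D(U)={2,4,5,7} D(Z)={2,5,6}: Y {3,4,5,6}->{3,4}; U {2,4,5,7}->{2}; Z {2,5,6}->{5,6}
So after constraint 3: D(U) = {2}

Answer: {2}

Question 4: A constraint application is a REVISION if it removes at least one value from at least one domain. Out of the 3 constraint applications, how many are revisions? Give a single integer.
Constraint 1 (U != Z) on D(U)={2,4,5,7} D(Z)={2,5,6,7}: no change => not a revision
Constraint 2 (Z < X) on D(Z)={2,5,6,7} D(X)={2,4,5,6,7}: Z {2,5,6,7}->{2,5,6}; X {2,4,5,6,7}->{4,5,6,7} => REVISION
Constraint 3 (Y + U = Z) on D(Y)={3,4,5,6} D(U)={2,4,5,7} D(Z)={2,5,6}: Y {3,4,5,6}->{3,4}; U {2,4,5,7}->{2}; Z {2,5,6}->{5,6} => REVISION
Total revisions = 2

Answer: 2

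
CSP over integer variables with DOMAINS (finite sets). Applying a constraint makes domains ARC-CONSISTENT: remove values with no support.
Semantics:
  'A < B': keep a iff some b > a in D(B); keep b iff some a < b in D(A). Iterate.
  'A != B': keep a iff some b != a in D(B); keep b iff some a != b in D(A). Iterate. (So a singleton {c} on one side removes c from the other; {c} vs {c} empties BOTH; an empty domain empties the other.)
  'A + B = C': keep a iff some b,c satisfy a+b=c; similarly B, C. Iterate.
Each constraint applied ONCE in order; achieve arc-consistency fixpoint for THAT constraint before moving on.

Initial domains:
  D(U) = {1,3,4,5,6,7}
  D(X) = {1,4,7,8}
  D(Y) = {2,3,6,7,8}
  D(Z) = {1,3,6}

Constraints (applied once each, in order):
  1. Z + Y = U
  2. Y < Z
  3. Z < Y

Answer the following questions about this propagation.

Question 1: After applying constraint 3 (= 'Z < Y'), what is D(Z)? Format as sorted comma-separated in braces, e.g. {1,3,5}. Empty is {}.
Constraint 1 (Z + Y = U) on D(Z)={1,3,6} D(Y)={2,3,6,7,8} D(U)={1,3,4,5,6,7}: Z {1,3,6}->{1,3}; Y {2,3,6,7,8}->{2,3,6}; U {1,3,4,5,6,7}->{3,4,5,6,7}
Constraint 2 (Y < Z) on D(Y)={2,3,6} D(Z)={1,3}: Y {2,3,6}->{2}; Z {1,3}->{3}
Constraint 3 (Z < Y) on D(Z)={3} D(Y)={2}: Z {3}->{}; Y {2}->{}
So after constraint 3: D(Z) = {}

Answer: {}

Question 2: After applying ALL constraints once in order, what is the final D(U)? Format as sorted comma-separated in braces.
Answer: {3,4,5,6,7}

Derivation:
Constraint 1 (Z + Y = U) on D(Z)={1,3,6} D(Y)={2,3,6,7,8} D(U)={1,3,4,5,6,7}: Z {1,3,6}->{1,3}; Y {2,3,6,7,8}->{2,3,6}; U {1,3,4,5,6,7}->{3,4,5,6,7}
Constraint 2 (Y < Z) on D(Y)={2,3,6} D(Z)={1,3}: Y {2,3,6}->{2}; Z {1,3}->{3}
Constraint 3 (Z < Y) on D(Z)={3} D(Y)={2}: Z {3}->{}; Y {2}->{}
So after all 3 constraints: D(U) = {3,4,5,6,7}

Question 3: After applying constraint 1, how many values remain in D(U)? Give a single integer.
Answer: 5

Derivation:
Constraint 1 (Z + Y = U) on D(Z)={1,3,6} D(Y)={2,3,6,7,8} D(U)={1,3,4,5,6,7}: Z {1,3,6}->{1,3}; Y {2,3,6,7,8}->{2,3,6}; U {1,3,4,5,6,7}->{3,4,5,6,7}
So after constraint 1: D(U)={3,4,5,6,7}, size = 5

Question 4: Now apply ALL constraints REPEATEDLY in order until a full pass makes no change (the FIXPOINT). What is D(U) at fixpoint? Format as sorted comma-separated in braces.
Answer: {}

Derivation:
pass 0 (initial): D(U)={1,3,4,5,6,7}
pass 1: U {1,3,4,5,6,7}->{3,4,5,6,7}; Y {2,3,6,7,8}->{}; Z {1,3,6}->{}
pass 2: U {3,4,5,6,7}->{}
pass 3: no change
Fixpoint after 3 passes: D(U) = {}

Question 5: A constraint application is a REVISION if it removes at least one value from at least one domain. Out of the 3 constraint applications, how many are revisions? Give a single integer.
Answer: 3

Derivation:
Constraint 1 (Z + Y = U) on D(Z)={1,3,6} D(Y)={2,3,6,7,8} D(U)={1,3,4,5,6,7}: Z {1,3,6}->{1,3}; Y {2,3,6,7,8}->{2,3,6}; U {1,3,4,5,6,7}->{3,4,5,6,7} => REVISION
Constraint 2 (Y < Z) on D(Y)={2,3,6} D(Z)={1,3}: Y {2,3,6}->{2}; Z {1,3}->{3} => REVISION
Constraint 3 (Z < Y) on D(Z)={3} D(Y)={2}: Z {3}->{}; Y {2}->{} => REVISION
Total revisions = 3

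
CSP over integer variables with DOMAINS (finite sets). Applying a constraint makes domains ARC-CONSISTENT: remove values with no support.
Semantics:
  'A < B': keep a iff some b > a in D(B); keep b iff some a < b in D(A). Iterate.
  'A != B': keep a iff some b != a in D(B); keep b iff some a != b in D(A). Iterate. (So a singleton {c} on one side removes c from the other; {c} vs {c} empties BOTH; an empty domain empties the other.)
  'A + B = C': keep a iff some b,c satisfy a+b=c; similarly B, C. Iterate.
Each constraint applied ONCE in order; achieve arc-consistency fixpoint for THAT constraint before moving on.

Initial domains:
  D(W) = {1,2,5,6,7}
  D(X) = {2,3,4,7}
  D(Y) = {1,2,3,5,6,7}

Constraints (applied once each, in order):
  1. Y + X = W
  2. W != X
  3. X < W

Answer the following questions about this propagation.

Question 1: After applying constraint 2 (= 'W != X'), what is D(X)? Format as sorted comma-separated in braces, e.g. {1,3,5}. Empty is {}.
Answer: {2,3,4}

Derivation:
Constraint 1 (Y + X = W) on D(Y)={1,2,3,5,6,7} D(X)={2,3,4,7} D(W)={1,2,5,6,7}: Y {1,2,3,5,6,7}->{1,2,3,5}; X {2,3,4,7}->{2,3,4}; W {1,2,5,6,7}->{5,6,7}
Constraint 2 (W != X) on D(W)={5,6,7} D(X)={2,3,4}: no change
So after constraint 2: D(X) = {2,3,4}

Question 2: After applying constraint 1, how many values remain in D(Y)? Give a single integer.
Constraint 1 (Y + X = W) on D(Y)={1,2,3,5,6,7} D(X)={2,3,4,7} D(W)={1,2,5,6,7}: Y {1,2,3,5,6,7}->{1,2,3,5}; X {2,3,4,7}->{2,3,4}; W {1,2,5,6,7}->{5,6,7}
So after constraint 1: D(Y)={1,2,3,5}, size = 4

Answer: 4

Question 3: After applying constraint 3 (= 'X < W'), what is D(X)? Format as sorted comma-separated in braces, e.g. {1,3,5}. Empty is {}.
Constraint 1 (Y + X = W) on D(Y)={1,2,3,5,6,7} D(X)={2,3,4,7} D(W)={1,2,5,6,7}: Y {1,2,3,5,6,7}->{1,2,3,5}; X {2,3,4,7}->{2,3,4}; W {1,2,5,6,7}->{5,6,7}
Constraint 2 (W != X) on D(W)={5,6,7} D(X)={2,3,4}: no change
Constraint 3 (X < W) on D(X)={2,3,4} D(W)={5,6,7}: no change
So after constraint 3: D(X) = {2,3,4}

Answer: {2,3,4}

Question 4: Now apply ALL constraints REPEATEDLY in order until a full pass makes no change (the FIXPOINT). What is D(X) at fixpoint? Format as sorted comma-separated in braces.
Answer: {2,3,4}

Derivation:
pass 0 (initial): D(X)={2,3,4,7}
pass 1: W {1,2,5,6,7}->{5,6,7}; X {2,3,4,7}->{2,3,4}; Y {1,2,3,5,6,7}->{1,2,3,5}
pass 2: no change
Fixpoint after 2 passes: D(X) = {2,3,4}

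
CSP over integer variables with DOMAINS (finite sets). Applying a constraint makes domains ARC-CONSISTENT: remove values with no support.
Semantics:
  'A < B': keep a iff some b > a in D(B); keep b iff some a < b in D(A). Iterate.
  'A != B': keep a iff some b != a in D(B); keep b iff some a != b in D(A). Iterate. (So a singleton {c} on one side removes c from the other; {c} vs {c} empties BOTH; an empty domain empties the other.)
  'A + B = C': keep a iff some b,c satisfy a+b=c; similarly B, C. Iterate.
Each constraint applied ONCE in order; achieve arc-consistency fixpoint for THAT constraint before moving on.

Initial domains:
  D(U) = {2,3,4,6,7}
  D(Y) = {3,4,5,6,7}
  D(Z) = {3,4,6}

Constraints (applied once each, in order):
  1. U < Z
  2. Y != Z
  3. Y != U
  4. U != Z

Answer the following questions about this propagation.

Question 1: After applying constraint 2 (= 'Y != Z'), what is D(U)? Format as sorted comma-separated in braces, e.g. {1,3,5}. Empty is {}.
Constraint 1 (U < Z) on D(U)={2,3,4,6,7} D(Z)={3,4,6}: U {2,3,4,6,7}->{2,3,4}
Constraint 2 (Y != Z) on D(Y)={3,4,5,6,7} D(Z)={3,4,6}: no change
So after constraint 2: D(U) = {2,3,4}

Answer: {2,3,4}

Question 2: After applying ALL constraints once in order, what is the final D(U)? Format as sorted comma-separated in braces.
Answer: {2,3,4}

Derivation:
Constraint 1 (U < Z) on D(U)={2,3,4,6,7} D(Z)={3,4,6}: U {2,3,4,6,7}->{2,3,4}
Constraint 2 (Y != Z) on D(Y)={3,4,5,6,7} D(Z)={3,4,6}: no change
Constraint 3 (Y != U) on D(Y)={3,4,5,6,7} D(U)={2,3,4}: no change
Constraint 4 (U != Z) on D(U)={2,3,4} D(Z)={3,4,6}: no change
So after all 4 constraints: D(U) = {2,3,4}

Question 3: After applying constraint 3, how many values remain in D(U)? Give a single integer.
Answer: 3

Derivation:
Constraint 1 (U < Z) on D(U)={2,3,4,6,7} D(Z)={3,4,6}: U {2,3,4,6,7}->{2,3,4}
Constraint 2 (Y != Z) on D(Y)={3,4,5,6,7} D(Z)={3,4,6}: no change
Constraint 3 (Y != U) on D(Y)={3,4,5,6,7} D(U)={2,3,4}: no change
So after constraint 3: D(U)={2,3,4}, size = 3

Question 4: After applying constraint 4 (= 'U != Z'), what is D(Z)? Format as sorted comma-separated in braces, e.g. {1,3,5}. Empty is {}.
Answer: {3,4,6}

Derivation:
Constraint 1 (U < Z) on D(U)={2,3,4,6,7} D(Z)={3,4,6}: U {2,3,4,6,7}->{2,3,4}
Constraint 2 (Y != Z) on D(Y)={3,4,5,6,7} D(Z)={3,4,6}: no change
Constraint 3 (Y != U) on D(Y)={3,4,5,6,7} D(U)={2,3,4}: no change
Constraint 4 (U != Z) on D(U)={2,3,4} D(Z)={3,4,6}: no change
So after constraint 4: D(Z) = {3,4,6}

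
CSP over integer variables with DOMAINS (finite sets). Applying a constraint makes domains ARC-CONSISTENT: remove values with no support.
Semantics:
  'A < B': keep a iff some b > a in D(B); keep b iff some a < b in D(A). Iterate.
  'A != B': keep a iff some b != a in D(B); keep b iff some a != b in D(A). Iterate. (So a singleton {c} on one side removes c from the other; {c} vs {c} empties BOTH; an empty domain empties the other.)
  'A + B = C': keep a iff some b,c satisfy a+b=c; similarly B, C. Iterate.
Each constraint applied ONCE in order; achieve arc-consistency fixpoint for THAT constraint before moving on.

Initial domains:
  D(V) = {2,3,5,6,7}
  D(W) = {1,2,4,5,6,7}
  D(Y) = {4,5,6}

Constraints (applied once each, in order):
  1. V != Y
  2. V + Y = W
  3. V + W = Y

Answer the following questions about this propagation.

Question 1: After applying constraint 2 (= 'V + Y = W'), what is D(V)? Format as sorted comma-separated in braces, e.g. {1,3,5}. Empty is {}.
Constraint 1 (V != Y) on D(V)={2,3,5,6,7} D(Y)={4,5,6}: no change
Constraint 2 (V + Y = W) on D(V)={2,3,5,6,7} D(Y)={4,5,6} D(W)={1,2,4,5,6,7}: V {2,3,5,6,7}->{2,3}; Y {4,5,6}->{4,5}; W {1,2,4,5,6,7}->{6,7}
So after constraint 2: D(V) = {2,3}

Answer: {2,3}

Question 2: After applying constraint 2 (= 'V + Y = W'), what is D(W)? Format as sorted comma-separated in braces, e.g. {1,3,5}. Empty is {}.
Answer: {6,7}

Derivation:
Constraint 1 (V != Y) on D(V)={2,3,5,6,7} D(Y)={4,5,6}: no change
Constraint 2 (V + Y = W) on D(V)={2,3,5,6,7} D(Y)={4,5,6} D(W)={1,2,4,5,6,7}: V {2,3,5,6,7}->{2,3}; Y {4,5,6}->{4,5}; W {1,2,4,5,6,7}->{6,7}
So after constraint 2: D(W) = {6,7}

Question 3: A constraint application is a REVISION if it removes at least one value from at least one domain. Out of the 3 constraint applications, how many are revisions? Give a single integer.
Answer: 2

Derivation:
Constraint 1 (V != Y) on D(V)={2,3,5,6,7} D(Y)={4,5,6}: no change => not a revision
Constraint 2 (V + Y = W) on D(V)={2,3,5,6,7} D(Y)={4,5,6} D(W)={1,2,4,5,6,7}: V {2,3,5,6,7}->{2,3}; Y {4,5,6}->{4,5}; W {1,2,4,5,6,7}->{6,7} => REVISION
Constraint 3 (V + W = Y) on D(V)={2,3} D(W)={6,7} D(Y)={4,5}: V {2,3}->{}; W {6,7}->{}; Y {4,5}->{} => REVISION
Total revisions = 2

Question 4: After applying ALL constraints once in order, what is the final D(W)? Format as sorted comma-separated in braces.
Constraint 1 (V != Y) on D(V)={2,3,5,6,7} D(Y)={4,5,6}: no change
Constraint 2 (V + Y = W) on D(V)={2,3,5,6,7} D(Y)={4,5,6} D(W)={1,2,4,5,6,7}: V {2,3,5,6,7}->{2,3}; Y {4,5,6}->{4,5}; W {1,2,4,5,6,7}->{6,7}
Constraint 3 (V + W = Y) on D(V)={2,3} D(W)={6,7} D(Y)={4,5}: V {2,3}->{}; W {6,7}->{}; Y {4,5}->{}
So after all 3 constraints: D(W) = {}

Answer: {}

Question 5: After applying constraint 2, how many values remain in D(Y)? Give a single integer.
Answer: 2

Derivation:
Constraint 1 (V != Y) on D(V)={2,3,5,6,7} D(Y)={4,5,6}: no change
Constraint 2 (V + Y = W) on D(V)={2,3,5,6,7} D(Y)={4,5,6} D(W)={1,2,4,5,6,7}: V {2,3,5,6,7}->{2,3}; Y {4,5,6}->{4,5}; W {1,2,4,5,6,7}->{6,7}
So after constraint 2: D(Y)={4,5}, size = 2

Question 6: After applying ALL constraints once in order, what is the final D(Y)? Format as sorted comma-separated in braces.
Constraint 1 (V != Y) on D(V)={2,3,5,6,7} D(Y)={4,5,6}: no change
Constraint 2 (V + Y = W) on D(V)={2,3,5,6,7} D(Y)={4,5,6} D(W)={1,2,4,5,6,7}: V {2,3,5,6,7}->{2,3}; Y {4,5,6}->{4,5}; W {1,2,4,5,6,7}->{6,7}
Constraint 3 (V + W = Y) on D(V)={2,3} D(W)={6,7} D(Y)={4,5}: V {2,3}->{}; W {6,7}->{}; Y {4,5}->{}
So after all 3 constraints: D(Y) = {}

Answer: {}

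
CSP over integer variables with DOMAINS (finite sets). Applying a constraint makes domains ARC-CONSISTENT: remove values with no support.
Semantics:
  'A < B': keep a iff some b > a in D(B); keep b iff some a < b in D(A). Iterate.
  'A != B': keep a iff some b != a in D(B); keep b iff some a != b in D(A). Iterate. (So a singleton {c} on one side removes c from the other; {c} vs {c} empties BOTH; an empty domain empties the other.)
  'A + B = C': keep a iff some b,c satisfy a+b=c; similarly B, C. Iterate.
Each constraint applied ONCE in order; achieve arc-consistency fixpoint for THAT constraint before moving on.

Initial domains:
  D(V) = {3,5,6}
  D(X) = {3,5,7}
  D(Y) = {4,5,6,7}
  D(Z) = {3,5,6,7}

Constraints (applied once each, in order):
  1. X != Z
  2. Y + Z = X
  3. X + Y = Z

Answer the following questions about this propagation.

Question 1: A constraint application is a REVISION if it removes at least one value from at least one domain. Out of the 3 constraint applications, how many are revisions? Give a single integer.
Answer: 2

Derivation:
Constraint 1 (X != Z) on D(X)={3,5,7} D(Z)={3,5,6,7}: no change => not a revision
Constraint 2 (Y + Z = X) on D(Y)={4,5,6,7} D(Z)={3,5,6,7} D(X)={3,5,7}: Y {4,5,6,7}->{4}; Z {3,5,6,7}->{3}; X {3,5,7}->{7} => REVISION
Constraint 3 (X + Y = Z) on D(X)={7} D(Y)={4} D(Z)={3}: X {7}->{}; Y {4}->{}; Z {3}->{} => REVISION
Total revisions = 2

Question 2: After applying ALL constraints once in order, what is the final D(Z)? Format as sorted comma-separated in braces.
Answer: {}

Derivation:
Constraint 1 (X != Z) on D(X)={3,5,7} D(Z)={3,5,6,7}: no change
Constraint 2 (Y + Z = X) on D(Y)={4,5,6,7} D(Z)={3,5,6,7} D(X)={3,5,7}: Y {4,5,6,7}->{4}; Z {3,5,6,7}->{3}; X {3,5,7}->{7}
Constraint 3 (X + Y = Z) on D(X)={7} D(Y)={4} D(Z)={3}: X {7}->{}; Y {4}->{}; Z {3}->{}
So after all 3 constraints: D(Z) = {}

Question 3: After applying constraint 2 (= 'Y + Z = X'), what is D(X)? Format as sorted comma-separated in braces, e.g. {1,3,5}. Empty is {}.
Answer: {7}

Derivation:
Constraint 1 (X != Z) on D(X)={3,5,7} D(Z)={3,5,6,7}: no change
Constraint 2 (Y + Z = X) on D(Y)={4,5,6,7} D(Z)={3,5,6,7} D(X)={3,5,7}: Y {4,5,6,7}->{4}; Z {3,5,6,7}->{3}; X {3,5,7}->{7}
So after constraint 2: D(X) = {7}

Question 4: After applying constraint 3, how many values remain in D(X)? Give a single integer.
Constraint 1 (X != Z) on D(X)={3,5,7} D(Z)={3,5,6,7}: no change
Constraint 2 (Y + Z = X) on D(Y)={4,5,6,7} D(Z)={3,5,6,7} D(X)={3,5,7}: Y {4,5,6,7}->{4}; Z {3,5,6,7}->{3}; X {3,5,7}->{7}
Constraint 3 (X + Y = Z) on D(X)={7} D(Y)={4} D(Z)={3}: X {7}->{}; Y {4}->{}; Z {3}->{}
So after constraint 3: D(X)={}, size = 0

Answer: 0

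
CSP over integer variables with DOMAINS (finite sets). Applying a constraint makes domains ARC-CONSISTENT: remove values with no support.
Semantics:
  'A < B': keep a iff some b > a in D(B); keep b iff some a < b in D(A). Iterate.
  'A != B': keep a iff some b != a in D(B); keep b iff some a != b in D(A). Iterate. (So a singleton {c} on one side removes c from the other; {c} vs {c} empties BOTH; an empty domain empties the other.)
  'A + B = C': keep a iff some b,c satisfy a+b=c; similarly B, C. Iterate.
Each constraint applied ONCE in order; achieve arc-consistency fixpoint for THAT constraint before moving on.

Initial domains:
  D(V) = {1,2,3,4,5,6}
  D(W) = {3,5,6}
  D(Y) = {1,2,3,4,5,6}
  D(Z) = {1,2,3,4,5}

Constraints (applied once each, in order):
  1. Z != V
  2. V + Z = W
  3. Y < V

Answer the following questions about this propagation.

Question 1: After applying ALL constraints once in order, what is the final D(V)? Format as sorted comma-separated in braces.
Answer: {2,3,4,5}

Derivation:
Constraint 1 (Z != V) on D(Z)={1,2,3,4,5} D(V)={1,2,3,4,5,6}: no change
Constraint 2 (V + Z = W) on D(V)={1,2,3,4,5,6} D(Z)={1,2,3,4,5} D(W)={3,5,6}: V {1,2,3,4,5,6}->{1,2,3,4,5}
Constraint 3 (Y < V) on D(Y)={1,2,3,4,5,6} D(V)={1,2,3,4,5}: Y {1,2,3,4,5,6}->{1,2,3,4}; V {1,2,3,4,5}->{2,3,4,5}
So after all 3 constraints: D(V) = {2,3,4,5}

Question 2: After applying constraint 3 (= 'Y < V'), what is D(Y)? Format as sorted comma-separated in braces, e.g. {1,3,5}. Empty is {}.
Answer: {1,2,3,4}

Derivation:
Constraint 1 (Z != V) on D(Z)={1,2,3,4,5} D(V)={1,2,3,4,5,6}: no change
Constraint 2 (V + Z = W) on D(V)={1,2,3,4,5,6} D(Z)={1,2,3,4,5} D(W)={3,5,6}: V {1,2,3,4,5,6}->{1,2,3,4,5}
Constraint 3 (Y < V) on D(Y)={1,2,3,4,5,6} D(V)={1,2,3,4,5}: Y {1,2,3,4,5,6}->{1,2,3,4}; V {1,2,3,4,5}->{2,3,4,5}
So after constraint 3: D(Y) = {1,2,3,4}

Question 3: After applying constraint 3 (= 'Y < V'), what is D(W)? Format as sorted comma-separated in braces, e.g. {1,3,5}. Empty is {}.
Constraint 1 (Z != V) on D(Z)={1,2,3,4,5} D(V)={1,2,3,4,5,6}: no change
Constraint 2 (V + Z = W) on D(V)={1,2,3,4,5,6} D(Z)={1,2,3,4,5} D(W)={3,5,6}: V {1,2,3,4,5,6}->{1,2,3,4,5}
Constraint 3 (Y < V) on D(Y)={1,2,3,4,5,6} D(V)={1,2,3,4,5}: Y {1,2,3,4,5,6}->{1,2,3,4}; V {1,2,3,4,5}->{2,3,4,5}
So after constraint 3: D(W) = {3,5,6}

Answer: {3,5,6}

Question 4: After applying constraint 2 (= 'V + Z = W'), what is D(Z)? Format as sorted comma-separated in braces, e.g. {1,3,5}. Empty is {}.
Constraint 1 (Z != V) on D(Z)={1,2,3,4,5} D(V)={1,2,3,4,5,6}: no change
Constraint 2 (V + Z = W) on D(V)={1,2,3,4,5,6} D(Z)={1,2,3,4,5} D(W)={3,5,6}: V {1,2,3,4,5,6}->{1,2,3,4,5}
So after constraint 2: D(Z) = {1,2,3,4,5}

Answer: {1,2,3,4,5}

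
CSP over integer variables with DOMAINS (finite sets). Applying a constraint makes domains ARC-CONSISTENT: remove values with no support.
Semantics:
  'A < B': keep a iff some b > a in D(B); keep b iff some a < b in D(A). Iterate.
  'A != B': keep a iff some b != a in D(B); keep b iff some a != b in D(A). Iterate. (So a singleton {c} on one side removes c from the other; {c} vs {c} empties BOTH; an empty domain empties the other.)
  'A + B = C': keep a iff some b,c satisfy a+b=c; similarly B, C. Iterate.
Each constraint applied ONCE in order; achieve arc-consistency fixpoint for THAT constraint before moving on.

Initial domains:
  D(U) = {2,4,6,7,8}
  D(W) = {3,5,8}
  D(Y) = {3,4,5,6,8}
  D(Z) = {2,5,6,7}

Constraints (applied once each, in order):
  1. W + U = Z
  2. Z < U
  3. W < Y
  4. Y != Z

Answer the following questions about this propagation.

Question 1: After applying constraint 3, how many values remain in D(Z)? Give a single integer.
Answer: 0

Derivation:
Constraint 1 (W + U = Z) on D(W)={3,5,8} D(U)={2,4,6,7,8} D(Z)={2,5,6,7}: W {3,5,8}->{3,5}; U {2,4,6,7,8}->{2,4}; Z {2,5,6,7}->{5,7}
Constraint 2 (Z < U) on D(Z)={5,7} D(U)={2,4}: Z {5,7}->{}; U {2,4}->{}
Constraint 3 (W < Y) on D(W)={3,5} D(Y)={3,4,5,6,8}: Y {3,4,5,6,8}->{4,5,6,8}
So after constraint 3: D(Z)={}, size = 0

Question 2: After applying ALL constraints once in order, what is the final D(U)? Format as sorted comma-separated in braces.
Constraint 1 (W + U = Z) on D(W)={3,5,8} D(U)={2,4,6,7,8} D(Z)={2,5,6,7}: W {3,5,8}->{3,5}; U {2,4,6,7,8}->{2,4}; Z {2,5,6,7}->{5,7}
Constraint 2 (Z < U) on D(Z)={5,7} D(U)={2,4}: Z {5,7}->{}; U {2,4}->{}
Constraint 3 (W < Y) on D(W)={3,5} D(Y)={3,4,5,6,8}: Y {3,4,5,6,8}->{4,5,6,8}
Constraint 4 (Y != Z) on D(Y)={4,5,6,8} D(Z)={}: Y {4,5,6,8}->{}
So after all 4 constraints: D(U) = {}

Answer: {}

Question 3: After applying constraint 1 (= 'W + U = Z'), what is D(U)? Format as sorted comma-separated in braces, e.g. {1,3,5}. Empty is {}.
Constraint 1 (W + U = Z) on D(W)={3,5,8} D(U)={2,4,6,7,8} D(Z)={2,5,6,7}: W {3,5,8}->{3,5}; U {2,4,6,7,8}->{2,4}; Z {2,5,6,7}->{5,7}
So after constraint 1: D(U) = {2,4}

Answer: {2,4}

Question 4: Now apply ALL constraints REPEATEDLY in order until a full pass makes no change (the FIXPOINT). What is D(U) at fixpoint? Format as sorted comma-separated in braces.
pass 0 (initial): D(U)={2,4,6,7,8}
pass 1: U {2,4,6,7,8}->{}; W {3,5,8}->{3,5}; Y {3,4,5,6,8}->{}; Z {2,5,6,7}->{}
pass 2: W {3,5}->{}
pass 3: no change
Fixpoint after 3 passes: D(U) = {}

Answer: {}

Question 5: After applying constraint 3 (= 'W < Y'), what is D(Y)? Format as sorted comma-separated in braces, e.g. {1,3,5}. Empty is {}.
Answer: {4,5,6,8}

Derivation:
Constraint 1 (W + U = Z) on D(W)={3,5,8} D(U)={2,4,6,7,8} D(Z)={2,5,6,7}: W {3,5,8}->{3,5}; U {2,4,6,7,8}->{2,4}; Z {2,5,6,7}->{5,7}
Constraint 2 (Z < U) on D(Z)={5,7} D(U)={2,4}: Z {5,7}->{}; U {2,4}->{}
Constraint 3 (W < Y) on D(W)={3,5} D(Y)={3,4,5,6,8}: Y {3,4,5,6,8}->{4,5,6,8}
So after constraint 3: D(Y) = {4,5,6,8}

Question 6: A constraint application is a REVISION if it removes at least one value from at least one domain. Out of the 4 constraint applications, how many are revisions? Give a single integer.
Constraint 1 (W + U = Z) on D(W)={3,5,8} D(U)={2,4,6,7,8} D(Z)={2,5,6,7}: W {3,5,8}->{3,5}; U {2,4,6,7,8}->{2,4}; Z {2,5,6,7}->{5,7} => REVISION
Constraint 2 (Z < U) on D(Z)={5,7} D(U)={2,4}: Z {5,7}->{}; U {2,4}->{} => REVISION
Constraint 3 (W < Y) on D(W)={3,5} D(Y)={3,4,5,6,8}: Y {3,4,5,6,8}->{4,5,6,8} => REVISION
Constraint 4 (Y != Z) on D(Y)={4,5,6,8} D(Z)={}: Y {4,5,6,8}->{} => REVISION
Total revisions = 4

Answer: 4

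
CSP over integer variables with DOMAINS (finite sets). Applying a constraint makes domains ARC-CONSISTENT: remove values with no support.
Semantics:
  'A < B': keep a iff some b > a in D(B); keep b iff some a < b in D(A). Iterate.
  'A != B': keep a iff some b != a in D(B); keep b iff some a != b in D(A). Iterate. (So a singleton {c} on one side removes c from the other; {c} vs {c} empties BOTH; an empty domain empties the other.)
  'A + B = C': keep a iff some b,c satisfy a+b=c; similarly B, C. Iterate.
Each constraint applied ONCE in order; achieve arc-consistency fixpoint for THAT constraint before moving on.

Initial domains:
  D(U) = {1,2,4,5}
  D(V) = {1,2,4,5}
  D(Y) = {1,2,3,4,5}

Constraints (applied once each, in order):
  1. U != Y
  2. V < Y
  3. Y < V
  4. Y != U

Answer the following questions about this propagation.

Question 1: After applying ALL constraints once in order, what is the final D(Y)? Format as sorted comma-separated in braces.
Answer: {2,3}

Derivation:
Constraint 1 (U != Y) on D(U)={1,2,4,5} D(Y)={1,2,3,4,5}: no change
Constraint 2 (V < Y) on D(V)={1,2,4,5} D(Y)={1,2,3,4,5}: V {1,2,4,5}->{1,2,4}; Y {1,2,3,4,5}->{2,3,4,5}
Constraint 3 (Y < V) on D(Y)={2,3,4,5} D(V)={1,2,4}: Y {2,3,4,5}->{2,3}; V {1,2,4}->{4}
Constraint 4 (Y != U) on D(Y)={2,3} D(U)={1,2,4,5}: no change
So after all 4 constraints: D(Y) = {2,3}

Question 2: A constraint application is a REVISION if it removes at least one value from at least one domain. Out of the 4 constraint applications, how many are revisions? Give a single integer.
Constraint 1 (U != Y) on D(U)={1,2,4,5} D(Y)={1,2,3,4,5}: no change => not a revision
Constraint 2 (V < Y) on D(V)={1,2,4,5} D(Y)={1,2,3,4,5}: V {1,2,4,5}->{1,2,4}; Y {1,2,3,4,5}->{2,3,4,5} => REVISION
Constraint 3 (Y < V) on D(Y)={2,3,4,5} D(V)={1,2,4}: Y {2,3,4,5}->{2,3}; V {1,2,4}->{4} => REVISION
Constraint 4 (Y != U) on D(Y)={2,3} D(U)={1,2,4,5}: no change => not a revision
Total revisions = 2

Answer: 2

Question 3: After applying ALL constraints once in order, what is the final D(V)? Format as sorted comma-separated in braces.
Constraint 1 (U != Y) on D(U)={1,2,4,5} D(Y)={1,2,3,4,5}: no change
Constraint 2 (V < Y) on D(V)={1,2,4,5} D(Y)={1,2,3,4,5}: V {1,2,4,5}->{1,2,4}; Y {1,2,3,4,5}->{2,3,4,5}
Constraint 3 (Y < V) on D(Y)={2,3,4,5} D(V)={1,2,4}: Y {2,3,4,5}->{2,3}; V {1,2,4}->{4}
Constraint 4 (Y != U) on D(Y)={2,3} D(U)={1,2,4,5}: no change
So after all 4 constraints: D(V) = {4}

Answer: {4}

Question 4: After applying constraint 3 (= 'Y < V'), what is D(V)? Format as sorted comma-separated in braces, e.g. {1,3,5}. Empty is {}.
Constraint 1 (U != Y) on D(U)={1,2,4,5} D(Y)={1,2,3,4,5}: no change
Constraint 2 (V < Y) on D(V)={1,2,4,5} D(Y)={1,2,3,4,5}: V {1,2,4,5}->{1,2,4}; Y {1,2,3,4,5}->{2,3,4,5}
Constraint 3 (Y < V) on D(Y)={2,3,4,5} D(V)={1,2,4}: Y {2,3,4,5}->{2,3}; V {1,2,4}->{4}
So after constraint 3: D(V) = {4}

Answer: {4}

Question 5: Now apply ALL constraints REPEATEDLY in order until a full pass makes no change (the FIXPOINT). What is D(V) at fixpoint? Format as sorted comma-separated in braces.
Answer: {}

Derivation:
pass 0 (initial): D(V)={1,2,4,5}
pass 1: V {1,2,4,5}->{4}; Y {1,2,3,4,5}->{2,3}
pass 2: U {1,2,4,5}->{}; V {4}->{}; Y {2,3}->{}
pass 3: no change
Fixpoint after 3 passes: D(V) = {}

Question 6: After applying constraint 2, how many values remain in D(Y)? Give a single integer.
Constraint 1 (U != Y) on D(U)={1,2,4,5} D(Y)={1,2,3,4,5}: no change
Constraint 2 (V < Y) on D(V)={1,2,4,5} D(Y)={1,2,3,4,5}: V {1,2,4,5}->{1,2,4}; Y {1,2,3,4,5}->{2,3,4,5}
So after constraint 2: D(Y)={2,3,4,5}, size = 4

Answer: 4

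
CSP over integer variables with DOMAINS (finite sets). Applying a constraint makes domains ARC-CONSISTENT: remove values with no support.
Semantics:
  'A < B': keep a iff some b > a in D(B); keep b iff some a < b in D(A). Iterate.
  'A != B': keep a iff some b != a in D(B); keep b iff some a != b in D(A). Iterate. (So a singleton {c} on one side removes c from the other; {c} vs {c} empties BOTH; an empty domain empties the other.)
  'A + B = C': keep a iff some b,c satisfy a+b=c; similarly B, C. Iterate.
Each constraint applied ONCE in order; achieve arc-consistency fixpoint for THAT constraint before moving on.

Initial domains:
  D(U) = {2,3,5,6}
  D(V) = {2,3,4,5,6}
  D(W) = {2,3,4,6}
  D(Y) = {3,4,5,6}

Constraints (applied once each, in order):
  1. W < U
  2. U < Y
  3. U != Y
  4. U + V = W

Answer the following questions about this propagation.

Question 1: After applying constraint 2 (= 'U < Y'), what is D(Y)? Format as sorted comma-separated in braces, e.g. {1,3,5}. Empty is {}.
Answer: {4,5,6}

Derivation:
Constraint 1 (W < U) on D(W)={2,3,4,6} D(U)={2,3,5,6}: W {2,3,4,6}->{2,3,4}; U {2,3,5,6}->{3,5,6}
Constraint 2 (U < Y) on D(U)={3,5,6} D(Y)={3,4,5,6}: U {3,5,6}->{3,5}; Y {3,4,5,6}->{4,5,6}
So after constraint 2: D(Y) = {4,5,6}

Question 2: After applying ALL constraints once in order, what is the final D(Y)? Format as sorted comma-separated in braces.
Answer: {4,5,6}

Derivation:
Constraint 1 (W < U) on D(W)={2,3,4,6} D(U)={2,3,5,6}: W {2,3,4,6}->{2,3,4}; U {2,3,5,6}->{3,5,6}
Constraint 2 (U < Y) on D(U)={3,5,6} D(Y)={3,4,5,6}: U {3,5,6}->{3,5}; Y {3,4,5,6}->{4,5,6}
Constraint 3 (U != Y) on D(U)={3,5} D(Y)={4,5,6}: no change
Constraint 4 (U + V = W) on D(U)={3,5} D(V)={2,3,4,5,6} D(W)={2,3,4}: U {3,5}->{}; V {2,3,4,5,6}->{}; W {2,3,4}->{}
So after all 4 constraints: D(Y) = {4,5,6}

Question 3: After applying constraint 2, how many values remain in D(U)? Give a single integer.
Constraint 1 (W < U) on D(W)={2,3,4,6} D(U)={2,3,5,6}: W {2,3,4,6}->{2,3,4}; U {2,3,5,6}->{3,5,6}
Constraint 2 (U < Y) on D(U)={3,5,6} D(Y)={3,4,5,6}: U {3,5,6}->{3,5}; Y {3,4,5,6}->{4,5,6}
So after constraint 2: D(U)={3,5}, size = 2

Answer: 2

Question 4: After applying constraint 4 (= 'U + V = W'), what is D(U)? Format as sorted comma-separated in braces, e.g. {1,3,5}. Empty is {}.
Constraint 1 (W < U) on D(W)={2,3,4,6} D(U)={2,3,5,6}: W {2,3,4,6}->{2,3,4}; U {2,3,5,6}->{3,5,6}
Constraint 2 (U < Y) on D(U)={3,5,6} D(Y)={3,4,5,6}: U {3,5,6}->{3,5}; Y {3,4,5,6}->{4,5,6}
Constraint 3 (U != Y) on D(U)={3,5} D(Y)={4,5,6}: no change
Constraint 4 (U + V = W) on D(U)={3,5} D(V)={2,3,4,5,6} D(W)={2,3,4}: U {3,5}->{}; V {2,3,4,5,6}->{}; W {2,3,4}->{}
So after constraint 4: D(U) = {}

Answer: {}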